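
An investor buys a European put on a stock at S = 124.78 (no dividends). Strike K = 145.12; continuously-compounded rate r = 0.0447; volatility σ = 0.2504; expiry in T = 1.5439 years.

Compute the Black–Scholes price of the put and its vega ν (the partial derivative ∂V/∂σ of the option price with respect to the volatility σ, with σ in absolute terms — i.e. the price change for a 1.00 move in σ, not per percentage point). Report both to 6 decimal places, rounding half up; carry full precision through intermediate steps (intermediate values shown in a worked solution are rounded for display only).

σ√T = 0.2504·√1.5439 = 0.311131
d₁ = (ln(S/K) + (r+σ²/2)T) / (σ√T) = (ln(124.78/145.12) + (0.0447+0.2504²/2)·1.5439) / 0.311131 = (-0.151009 + 0.117414) / 0.311131 = -0.107977
d₂ = d₁ − σ√T = -0.107977 − 0.311131 = -0.419109
e^{−rT} = e^{−0.0447·1.5439} = 0.933315
N(−d₁) = 0.542993,  N(−d₂) = 0.662432
Put price V = K·e^{−rT}·N(−d₂) − S·N(−d₁) = 89.721524 − 67.754677 = 21.966847
φ(d₁) = (1/√(2π))·e^{−d₁²/2} = 0.396623
ν = S·φ(d₁)·√T = 61.494022

price = 21.966847
ν = 61.494022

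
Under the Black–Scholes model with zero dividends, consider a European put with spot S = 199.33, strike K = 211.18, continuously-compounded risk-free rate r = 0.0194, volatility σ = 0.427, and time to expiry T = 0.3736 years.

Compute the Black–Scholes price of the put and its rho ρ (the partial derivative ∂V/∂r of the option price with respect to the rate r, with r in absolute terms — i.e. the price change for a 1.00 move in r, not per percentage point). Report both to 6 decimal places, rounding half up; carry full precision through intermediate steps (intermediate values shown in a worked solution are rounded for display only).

σ√T = 0.427·√0.3736 = 0.260994
d₁ = (ln(S/K) + (r+σ²/2)T) / (σ√T) = (ln(199.33/211.18) + (0.0194+0.427²/2)·0.3736) / 0.260994 = (-0.057749 + 0.041307) / 0.260994 = -0.062998
d₂ = d₁ − σ√T = -0.062998 − 0.260994 = -0.323993
e^{−rT} = e^{−0.0194·0.3736} = 0.992778
N(−d₁) = 0.525116,  N(−d₂) = 0.627028
Put price V = K·e^{−rT}·N(−d₂) − S·N(−d₁) = 131.459567 − 104.671387 = 26.788180
ρ = −K·T·e^{−rT}·N(−d₂) = -49.113294

price = 26.788180
ρ = -49.113294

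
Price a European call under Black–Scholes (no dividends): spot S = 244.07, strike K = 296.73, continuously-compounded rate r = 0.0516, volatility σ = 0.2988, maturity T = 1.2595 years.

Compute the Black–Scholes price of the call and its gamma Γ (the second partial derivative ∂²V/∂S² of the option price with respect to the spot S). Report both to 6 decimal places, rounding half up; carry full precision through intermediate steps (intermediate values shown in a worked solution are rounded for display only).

price = 20.333755
Γ = 0.004757

σ√T = 0.2988·√1.2595 = 0.335336
d₁ = (ln(S/K) + (r+σ²/2)T) / (σ√T) = (ln(244.07/296.73) + (0.0516+0.2988²/2)·1.2595) / 0.335336 = (-0.195368 + 0.121215) / 0.335336 = -0.221129
d₂ = d₁ − σ√T = -0.221129 − 0.335336 = -0.556464
e^{−rT} = e^{−0.0516·1.2595} = 0.937077
N(d₁) = 0.412496,  N(d₂) = 0.288947
Call price V = S·N(d₁) − K·e^{−rT}·N(d₂) = 100.677912 − 80.344157 = 20.333755
φ(d₁) = (1/√(2π))·e^{−d₁²/2} = 0.389307
Γ = φ(d₁) / (S·σ·√T) = 0.004757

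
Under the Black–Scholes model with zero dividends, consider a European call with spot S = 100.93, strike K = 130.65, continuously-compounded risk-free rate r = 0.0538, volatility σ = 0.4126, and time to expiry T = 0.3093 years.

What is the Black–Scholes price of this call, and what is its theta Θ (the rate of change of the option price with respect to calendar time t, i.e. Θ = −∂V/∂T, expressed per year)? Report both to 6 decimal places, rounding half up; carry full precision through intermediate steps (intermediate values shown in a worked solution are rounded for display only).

price = 1.960726
Θ = -10.465306

σ√T = 0.4126·√0.3093 = 0.229466
d₁ = (ln(S/K) + (r+σ²/2)T) / (σ√T) = (ln(100.93/130.65) + (0.0538+0.4126²/2)·0.3093) / 0.229466 = (-0.258095 + 0.042968) / 0.229466 = -0.937510
d₂ = d₁ − σ√T = -0.937510 − 0.229466 = -1.166976
e^{−rT} = e^{−0.0538·0.3093} = 0.983497
N(d₁) = 0.174248,  N(d₂) = 0.121610
Call price V = S·N(d₁) − K·e^{−rT}·N(d₂) = 17.586872 − 15.626146 = 1.960726
φ(d₁) = (1/√(2π))·e^{−d₁²/2} = 0.257072
Θ = −S·φ(d₁)·σ/(2√T) − r·K·e^{−rT}·N(d₂) = −9.624620 − 0.840687 = -10.465306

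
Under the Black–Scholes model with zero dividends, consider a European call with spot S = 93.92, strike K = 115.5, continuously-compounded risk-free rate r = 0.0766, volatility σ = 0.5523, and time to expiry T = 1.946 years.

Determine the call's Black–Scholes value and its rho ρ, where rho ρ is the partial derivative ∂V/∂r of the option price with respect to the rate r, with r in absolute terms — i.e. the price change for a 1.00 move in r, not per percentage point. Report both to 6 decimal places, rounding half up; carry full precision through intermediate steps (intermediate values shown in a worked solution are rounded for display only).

price = 26.292079
ρ = 62.483850

σ√T = 0.5523·√1.946 = 0.770454
d₁ = (ln(S/K) + (r+σ²/2)T) / (σ√T) = (ln(93.92/115.5) + (0.0766+0.5523²/2)·1.946) / 0.770454 = (-0.206827 + 0.445863) / 0.770454 = 0.310253
d₂ = d₁ − σ√T = 0.310253 − 0.770454 = -0.460200
e^{−rT} = e^{−0.0766·1.946} = 0.861514
N(d₁) = 0.621816,  N(d₂) = 0.322686
Call price V = S·N(d₁) − K·e^{−rT}·N(d₂) = 58.400943 − 32.108864 = 26.292079
ρ = K·T·e^{−rT}·N(d₂) = 62.483850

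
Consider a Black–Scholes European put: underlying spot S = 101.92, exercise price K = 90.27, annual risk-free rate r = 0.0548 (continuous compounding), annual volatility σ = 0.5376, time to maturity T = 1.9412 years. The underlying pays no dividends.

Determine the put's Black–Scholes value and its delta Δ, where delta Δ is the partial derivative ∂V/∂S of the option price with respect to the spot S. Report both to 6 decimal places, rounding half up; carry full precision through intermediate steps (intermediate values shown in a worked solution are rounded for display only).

σ√T = 0.5376·√1.9412 = 0.749022
d₁ = (ln(S/K) + (r+σ²/2)T) / (σ√T) = (ln(101.92/90.27) + (0.0548+0.5376²/2)·1.9412) / 0.749022 = (0.121383 + 0.386895) / 0.749022 = 0.678589
d₂ = d₁ − σ√T = 0.678589 − 0.749022 = -0.070433
e^{−rT} = e^{−0.0548·1.9412} = 0.899085
N(−d₁) = 0.248699,  N(−d₂) = 0.528076
Put price V = K·e^{−rT}·N(−d₂) − S·N(−d₁) = 42.858823 − 25.347434 = 17.511389
Δ = −N(−d₁) = -0.248699

price = 17.511389
Δ = -0.248699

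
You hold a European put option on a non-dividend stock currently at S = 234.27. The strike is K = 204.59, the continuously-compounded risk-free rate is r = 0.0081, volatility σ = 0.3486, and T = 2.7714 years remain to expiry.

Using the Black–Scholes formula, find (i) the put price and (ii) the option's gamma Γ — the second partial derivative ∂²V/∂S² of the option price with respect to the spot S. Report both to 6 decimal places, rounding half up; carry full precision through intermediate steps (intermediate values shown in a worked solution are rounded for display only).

price = 34.238156
Γ = 0.002505

σ√T = 0.3486·√2.7714 = 0.580333
d₁ = (ln(S/K) + (r+σ²/2)T) / (σ√T) = (ln(234.27/204.59) + (0.0081+0.3486²/2)·2.7714) / 0.580333 = (0.135466 + 0.190841) / 0.580333 = 0.562277
d₂ = d₁ − σ√T = 0.562277 − 0.580333 = -0.018056
e^{−rT} = e^{−0.0081·2.7714} = 0.977802
N(−d₁) = 0.286964,  N(−d₂) = 0.507203
Put price V = K·e^{−rT}·N(−d₂) − S·N(−d₁) = 101.465138 − 67.226982 = 34.238156
φ(d₁) = (1/√(2π))·e^{−d₁²/2} = 0.340610
Γ = φ(d₁) / (S·σ·√T) = 0.002505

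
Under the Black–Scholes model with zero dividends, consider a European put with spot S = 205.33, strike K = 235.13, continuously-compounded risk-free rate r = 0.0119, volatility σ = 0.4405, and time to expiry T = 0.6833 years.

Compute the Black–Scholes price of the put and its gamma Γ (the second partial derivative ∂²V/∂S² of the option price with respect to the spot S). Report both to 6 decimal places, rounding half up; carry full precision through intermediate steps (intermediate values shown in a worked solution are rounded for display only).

price = 47.521054
Γ = 0.005261

σ√T = 0.4405·√0.6833 = 0.364126
d₁ = (ln(S/K) + (r+σ²/2)T) / (σ√T) = (ln(205.33/235.13) + (0.0119+0.4405²/2)·0.6833) / 0.364126 = (-0.135520 + 0.074425) / 0.364126 = -0.167785
d₂ = d₁ − σ√T = -0.167785 − 0.364126 = -0.531911
e^{−rT} = e^{−0.0119·0.6833} = 0.991902
N(−d₁) = 0.566624,  N(−d₂) = 0.702606
Put price V = K·e^{−rT}·N(−d₂) − S·N(−d₁) = 163.865943 − 116.344889 = 47.521054
φ(d₁) = (1/√(2π))·e^{−d₁²/2} = 0.393366
Γ = φ(d₁) / (S·σ·√T) = 0.005261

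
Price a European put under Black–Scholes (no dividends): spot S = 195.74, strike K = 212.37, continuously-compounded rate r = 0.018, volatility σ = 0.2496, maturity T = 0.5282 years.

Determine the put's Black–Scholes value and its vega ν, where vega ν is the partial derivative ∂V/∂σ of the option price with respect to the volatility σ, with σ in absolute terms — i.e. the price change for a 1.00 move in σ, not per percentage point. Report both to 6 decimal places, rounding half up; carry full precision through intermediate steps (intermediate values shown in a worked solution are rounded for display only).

σ√T = 0.2496·√0.5282 = 0.181403
d₁ = (ln(S/K) + (r+σ²/2)T) / (σ√T) = (ln(195.74/212.37) + (0.018+0.2496²/2)·0.5282) / 0.181403 = (-0.081543 + 0.025961) / 0.181403 = -0.306400
d₂ = d₁ − σ√T = -0.306400 − 0.181403 = -0.487802
e^{−rT} = e^{−0.018·0.5282} = 0.990537
N(−d₁) = 0.620350,  N(−d₂) = 0.687155
Put price V = K·e^{−rT}·N(−d₂) − S·N(−d₁) = 144.550240 − 121.427267 = 23.122972
φ(d₁) = (1/√(2π))·e^{−d₁²/2} = 0.380649
ν = S·φ(d₁)·√T = 54.150555

price = 23.122972
ν = 54.150555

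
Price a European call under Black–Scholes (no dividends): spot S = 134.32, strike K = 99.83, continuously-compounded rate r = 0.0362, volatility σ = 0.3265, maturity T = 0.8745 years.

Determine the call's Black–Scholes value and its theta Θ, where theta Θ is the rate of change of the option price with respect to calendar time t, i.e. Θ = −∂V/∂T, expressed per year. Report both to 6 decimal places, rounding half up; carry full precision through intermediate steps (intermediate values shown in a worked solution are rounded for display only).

σ√T = 0.3265·√0.8745 = 0.305326
d₁ = (ln(S/K) + (r+σ²/2)T) / (σ√T) = (ln(134.32/99.83) + (0.0362+0.3265²/2)·0.8745) / 0.305326 = (0.296756 + 0.078269) / 0.305326 = 1.228279
d₂ = d₁ − σ√T = 1.228279 − 0.305326 = 0.922954
e^{−rT} = e^{−0.0362·0.8745} = 0.968839
N(d₁) = 0.890329,  N(d₂) = 0.821984
Call price V = S·N(d₁) − K·e^{−rT}·N(d₂) = 119.588982 − 79.501662 = 40.087320
φ(d₁) = (1/√(2π))·e^{−d₁²/2} = 0.187632
Θ = −S·φ(d₁)·σ/(2√T) − r·K·e^{−rT}·N(d₂) = −4.399674 − 2.877960 = -7.277634

price = 40.087320
Θ = -7.277634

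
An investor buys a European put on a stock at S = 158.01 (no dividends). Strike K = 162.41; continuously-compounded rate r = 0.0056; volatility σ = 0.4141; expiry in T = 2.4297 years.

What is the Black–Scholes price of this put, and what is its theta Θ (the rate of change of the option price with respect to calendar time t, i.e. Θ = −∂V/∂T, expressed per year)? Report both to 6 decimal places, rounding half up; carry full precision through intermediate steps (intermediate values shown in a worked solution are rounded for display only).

price = 41.384079
Θ = -7.432330

σ√T = 0.4141·√2.4297 = 0.645478
d₁ = (ln(S/K) + (r+σ²/2)T) / (σ√T) = (ln(158.01/162.41) + (0.0056+0.4141²/2)·2.4297) / 0.645478 = (-0.027466 + 0.221927) / 0.645478 = 0.301268
d₂ = d₁ − σ√T = 0.301268 − 0.645478 = -0.344211
e^{−rT} = e^{−0.0056·2.4297} = 0.986486
N(−d₁) = 0.381605,  N(−d₂) = 0.634656
Put price V = K·e^{−rT}·N(−d₂) − S·N(−d₁) = 101.681519 − 60.297440 = 41.384079
φ(d₁) = (1/√(2π))·e^{−d₁²/2} = 0.381243
Θ = −S·φ(d₁)·σ/(2√T) + r·K·e^{−rT}·N(−d₂) = −8.001747 + 0.569417 = -7.432330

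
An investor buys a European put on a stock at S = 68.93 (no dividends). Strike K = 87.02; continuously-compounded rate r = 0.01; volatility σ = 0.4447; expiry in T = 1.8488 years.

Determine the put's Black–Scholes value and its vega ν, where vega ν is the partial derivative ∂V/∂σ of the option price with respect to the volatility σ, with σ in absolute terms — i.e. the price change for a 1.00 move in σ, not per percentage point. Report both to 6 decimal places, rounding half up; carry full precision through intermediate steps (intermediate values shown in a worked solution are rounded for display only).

price = 27.688283
ν = 37.339162

σ√T = 0.4447·√1.8488 = 0.604661
d₁ = (ln(S/K) + (r+σ²/2)T) / (σ√T) = (ln(68.93/87.02) + (0.01+0.4447²/2)·1.8488) / 0.604661 = (-0.233046 + 0.201296) / 0.604661 = -0.052510
d₂ = d₁ − σ√T = -0.052510 − 0.604661 = -0.657171
e^{−rT} = e^{−0.01·1.8488} = 0.981682
N(−d₁) = 0.520939,  N(−d₂) = 0.744465
Put price V = K·e^{−rT}·N(−d₂) − S·N(−d₁) = 63.596604 − 35.908320 = 27.688283
φ(d₁) = (1/√(2π))·e^{−d₁²/2} = 0.398393
ν = S·φ(d₁)·√T = 37.339162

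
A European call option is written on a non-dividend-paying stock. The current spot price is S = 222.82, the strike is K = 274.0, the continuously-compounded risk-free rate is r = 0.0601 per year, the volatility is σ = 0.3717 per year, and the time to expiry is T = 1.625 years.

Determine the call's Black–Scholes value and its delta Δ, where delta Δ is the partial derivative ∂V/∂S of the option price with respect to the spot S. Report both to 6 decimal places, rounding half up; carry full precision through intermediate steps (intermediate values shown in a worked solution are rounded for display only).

σ√T = 0.3717·√1.625 = 0.473826
d₁ = (ln(S/K) + (r+σ²/2)T) / (σ√T) = (ln(222.82/274.0) + (0.0601+0.3717²/2)·1.625) / 0.473826 = (-0.206764 + 0.209918) / 0.473826 = 0.006657
d₂ = d₁ − σ√T = 0.006657 − 0.473826 = -0.467169
e^{−rT} = e^{−0.0601·1.625} = 0.906955
N(d₁) = 0.502656,  N(d₂) = 0.320189
Call price V = S·N(d₁) − K·e^{−rT}·N(d₂) = 112.001775 − 79.568887 = 32.432888
Δ = N(d₁) = 0.502656

price = 32.432888
Δ = 0.502656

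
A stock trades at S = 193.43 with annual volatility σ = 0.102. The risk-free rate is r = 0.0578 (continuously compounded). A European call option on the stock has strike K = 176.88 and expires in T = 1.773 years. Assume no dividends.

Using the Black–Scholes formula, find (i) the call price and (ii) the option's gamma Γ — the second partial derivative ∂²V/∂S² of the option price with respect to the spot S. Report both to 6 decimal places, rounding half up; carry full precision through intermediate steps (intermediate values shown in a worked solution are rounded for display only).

price = 34.627516
Γ = 0.005072

σ√T = 0.102·√1.773 = 0.135817
d₁ = (ln(S/K) + (r+σ²/2)T) / (σ√T) = (ln(193.43/176.88) + (0.0578+0.102²/2)·1.773) / 0.135817 = (0.089444 + 0.111703) / 0.135817 = 1.481011
d₂ = d₁ − σ√T = 1.481011 − 0.135817 = 1.345194
e^{−rT} = e^{−0.0578·1.773} = 0.902597
N(d₁) = 0.930698,  N(d₂) = 0.910719
Call price V = S·N(d₁) − K·e^{−rT}·N(d₂) = 180.024956 − 145.397440 = 34.627516
φ(d₁) = (1/√(2π))·e^{−d₁²/2} = 0.133236
Γ = φ(d₁) / (S·σ·√T) = 0.005072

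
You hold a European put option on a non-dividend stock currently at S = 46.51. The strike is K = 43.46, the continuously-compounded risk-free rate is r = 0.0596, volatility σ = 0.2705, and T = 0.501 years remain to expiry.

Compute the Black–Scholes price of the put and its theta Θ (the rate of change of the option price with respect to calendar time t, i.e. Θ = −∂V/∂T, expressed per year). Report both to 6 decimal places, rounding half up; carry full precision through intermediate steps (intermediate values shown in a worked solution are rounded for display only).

σ√T = 0.2705·√0.501 = 0.191464
d₁ = (ln(S/K) + (r+σ²/2)T) / (σ√T) = (ln(46.51/43.46) + (0.0596+0.2705²/2)·0.501) / 0.191464 = (0.067826 + 0.048189) / 0.191464 = 0.605938
d₂ = d₁ − σ√T = 0.605938 − 0.191464 = 0.414475
e^{−rT} = e^{−0.0596·0.501} = 0.970582
N(−d₁) = 0.272278,  N(−d₂) = 0.339263
Put price V = K·e^{−rT}·N(−d₂) − S·N(−d₁) = 14.310626 − 12.663642 = 1.646983
φ(d₁) = (1/√(2π))·e^{−d₁²/2} = 0.332034
Θ = −S·φ(d₁)·σ/(2√T) + r·K·e^{−rT}·N(−d₂) = −2.950847 + 0.852913 = -2.097934

price = 1.646983
Θ = -2.097934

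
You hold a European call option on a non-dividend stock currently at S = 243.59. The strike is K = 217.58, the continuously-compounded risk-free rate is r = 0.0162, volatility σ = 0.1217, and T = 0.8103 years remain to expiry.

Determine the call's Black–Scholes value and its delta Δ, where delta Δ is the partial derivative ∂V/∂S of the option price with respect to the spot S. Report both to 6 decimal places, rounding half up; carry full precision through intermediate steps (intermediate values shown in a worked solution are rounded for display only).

price = 30.400134
Δ = 0.885968

σ√T = 0.1217·√0.8103 = 0.109550
d₁ = (ln(S/K) + (r+σ²/2)T) / (σ√T) = (ln(243.59/217.58) + (0.0162+0.1217²/2)·0.8103) / 0.109550 = (0.112920 + 0.019127) / 0.109550 = 1.205359
d₂ = d₁ − σ√T = 1.205359 − 0.109550 = 1.095808
e^{−rT} = e^{−0.0162·0.8103} = 0.986959
N(d₁) = 0.885968,  N(d₂) = 0.863419
Call price V = S·N(d₁) − K·e^{−rT}·N(d₂) = 215.812837 − 185.412703 = 30.400134
Δ = N(d₁) = 0.885968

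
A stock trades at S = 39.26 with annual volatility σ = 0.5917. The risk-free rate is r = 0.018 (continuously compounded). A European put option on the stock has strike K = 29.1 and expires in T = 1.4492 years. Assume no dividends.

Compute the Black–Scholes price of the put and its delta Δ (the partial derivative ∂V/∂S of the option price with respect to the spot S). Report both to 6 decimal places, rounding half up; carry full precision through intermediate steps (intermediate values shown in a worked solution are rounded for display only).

σ√T = 0.5917·√1.4492 = 0.712305
d₁ = (ln(S/K) + (r+σ²/2)T) / (σ√T) = (ln(39.26/29.1) + (0.018+0.5917²/2)·1.4492) / 0.712305 = (0.299468 + 0.279775) / 0.712305 = 0.813195
d₂ = d₁ − σ√T = 0.813195 − 0.712305 = 0.100890
e^{−rT} = e^{−0.018·1.4492} = 0.974252
N(−d₁) = 0.208053,  N(−d₂) = 0.459819
Put price V = K·e^{−rT}·N(−d₂) − S·N(−d₁) = 13.036194 − 8.168166 = 4.868028
Δ = −N(−d₁) = -0.208053

price = 4.868028
Δ = -0.208053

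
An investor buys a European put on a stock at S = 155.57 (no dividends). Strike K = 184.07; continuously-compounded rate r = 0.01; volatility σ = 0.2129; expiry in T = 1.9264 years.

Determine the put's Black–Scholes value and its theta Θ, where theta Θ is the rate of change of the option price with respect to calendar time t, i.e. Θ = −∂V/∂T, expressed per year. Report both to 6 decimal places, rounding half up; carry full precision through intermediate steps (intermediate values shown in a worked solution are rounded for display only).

σ√T = 0.2129·√1.9264 = 0.295494
d₁ = (ln(S/K) + (r+σ²/2)T) / (σ√T) = (ln(155.57/184.07) + (0.01+0.2129²/2)·1.9264) / 0.295494 = (-0.168220 + 0.062922) / 0.295494 = -0.356345
d₂ = d₁ − σ√T = -0.356345 − 0.295494 = -0.651839
e^{−rT} = e^{−0.01·1.9264} = 0.980920
N(−d₁) = 0.639209,  N(−d₂) = 0.742748
Put price V = K·e^{−rT}·N(−d₂) − S·N(−d₁) = 134.109030 − 99.441741 = 34.667290
φ(d₁) = (1/√(2π))·e^{−d₁²/2} = 0.374400
Θ = −S·φ(d₁)·σ/(2√T) + r·K·e^{−rT}·N(−d₂) = −4.467192 + 1.341090 = -3.126101

price = 34.667290
Θ = -3.126101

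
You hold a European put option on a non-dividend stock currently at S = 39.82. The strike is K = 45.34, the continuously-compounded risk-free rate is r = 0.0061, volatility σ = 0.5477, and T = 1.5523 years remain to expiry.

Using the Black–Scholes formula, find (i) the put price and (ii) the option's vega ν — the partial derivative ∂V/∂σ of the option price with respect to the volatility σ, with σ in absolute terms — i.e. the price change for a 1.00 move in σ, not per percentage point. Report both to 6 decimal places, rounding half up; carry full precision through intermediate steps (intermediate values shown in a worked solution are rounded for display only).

price = 14.028489
ν = 19.525395

σ√T = 0.5477·√1.5523 = 0.682387
d₁ = (ln(S/K) + (r+σ²/2)T) / (σ√T) = (ln(39.82/45.34) + (0.0061+0.5477²/2)·1.5523) / 0.682387 = (-0.129820 + 0.242295) / 0.682387 = 0.164825
d₂ = d₁ − σ√T = 0.164825 − 0.682387 = -0.517562
e^{−rT} = e^{−0.0061·1.5523} = 0.990576
N(−d₁) = 0.434541,  N(−d₂) = 0.697618
Put price V = K·e^{−rT}·N(−d₂) − S·N(−d₁) = 31.331904 − 17.303415 = 14.028489
φ(d₁) = (1/√(2π))·e^{−d₁²/2} = 0.393560
ν = S·φ(d₁)·√T = 19.525395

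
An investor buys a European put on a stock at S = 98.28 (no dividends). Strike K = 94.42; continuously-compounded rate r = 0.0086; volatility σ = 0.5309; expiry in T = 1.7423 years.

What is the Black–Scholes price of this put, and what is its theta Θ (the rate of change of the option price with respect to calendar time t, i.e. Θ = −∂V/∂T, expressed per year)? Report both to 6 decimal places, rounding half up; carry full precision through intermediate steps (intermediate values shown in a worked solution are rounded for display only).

σ√T = 0.5309·√1.7423 = 0.700768
d₁ = (ln(S/K) + (r+σ²/2)T) / (σ√T) = (ln(98.28/94.42) + (0.0086+0.5309²/2)·1.7423) / 0.700768 = (0.040068 + 0.260522) / 0.700768 = 0.428943
d₂ = d₁ − σ√T = 0.428943 − 0.700768 = -0.271825
e^{−rT} = e^{−0.0086·1.7423} = 0.985128
N(−d₁) = 0.333982,  N(−d₂) = 0.607122
Put price V = K·e^{−rT}·N(−d₂) − S·N(−d₁) = 56.471907 − 32.823798 = 23.648109
φ(d₁) = (1/√(2π))·e^{−d₁²/2} = 0.363879
Θ = −S·φ(d₁)·σ/(2√T) + r·K·e^{−rT}·N(−d₂) = −7.191892 + 0.485658 = -6.706234

price = 23.648109
Θ = -6.706234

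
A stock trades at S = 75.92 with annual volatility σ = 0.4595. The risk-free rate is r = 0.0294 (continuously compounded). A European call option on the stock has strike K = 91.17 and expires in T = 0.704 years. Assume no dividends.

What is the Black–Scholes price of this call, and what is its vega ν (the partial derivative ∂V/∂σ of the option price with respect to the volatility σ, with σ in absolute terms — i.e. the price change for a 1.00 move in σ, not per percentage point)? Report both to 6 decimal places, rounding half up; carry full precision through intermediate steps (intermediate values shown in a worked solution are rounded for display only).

σ√T = 0.4595·√0.704 = 0.385542
d₁ = (ln(S/K) + (r+σ²/2)T) / (σ√T) = (ln(75.92/91.17) + (0.0294+0.4595²/2)·0.704) / 0.385542 = (-0.183046 + 0.095019) / 0.385542 = -0.228319
d₂ = d₁ − σ√T = -0.228319 − 0.385542 = -0.613862
e^{−rT} = e^{−0.0294·0.704} = 0.979515
N(d₁) = 0.409699,  N(d₂) = 0.269653
Call price V = S·N(d₁) − K·e^{−rT}·N(d₂) = 31.104344 − 24.080694 = 7.023650
φ(d₁) = (1/√(2π))·e^{−d₁²/2} = 0.388678
ν = S·φ(d₁)·√T = 24.758980

price = 7.023650
ν = 24.758980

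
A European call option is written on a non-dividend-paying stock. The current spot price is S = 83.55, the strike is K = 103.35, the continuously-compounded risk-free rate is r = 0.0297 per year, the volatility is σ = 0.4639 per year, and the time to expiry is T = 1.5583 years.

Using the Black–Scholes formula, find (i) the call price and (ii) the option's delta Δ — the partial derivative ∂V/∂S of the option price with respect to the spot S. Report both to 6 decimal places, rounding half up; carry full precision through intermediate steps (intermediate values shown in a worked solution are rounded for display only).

σ√T = 0.4639·√1.5583 = 0.579095
d₁ = (ln(S/K) + (r+σ²/2)T) / (σ√T) = (ln(83.55/103.35) + (0.0297+0.4639²/2)·1.5583) / 0.579095 = (-0.212676 + 0.213957) / 0.579095 = 0.002212
d₂ = d₁ − σ√T = 0.002212 − 0.579095 = -0.576883
e^{−rT} = e^{−0.0297·1.5583} = 0.954773
N(d₁) = 0.500883,  N(d₂) = 0.282009
Call price V = S·N(d₁) − K·e^{−rT}·N(d₂) = 41.848735 − 27.827491 = 14.021244
Δ = N(d₁) = 0.500883

price = 14.021244
Δ = 0.500883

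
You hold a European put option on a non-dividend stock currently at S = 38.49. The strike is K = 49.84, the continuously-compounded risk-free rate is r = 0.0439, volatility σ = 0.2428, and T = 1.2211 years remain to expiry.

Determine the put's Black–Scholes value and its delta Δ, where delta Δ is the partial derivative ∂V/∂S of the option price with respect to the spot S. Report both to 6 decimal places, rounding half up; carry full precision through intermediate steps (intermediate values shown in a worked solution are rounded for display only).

price = 10.207238
Δ = -0.735396

σ√T = 0.2428·√1.2211 = 0.268302
d₁ = (ln(S/K) + (r+σ²/2)T) / (σ√T) = (ln(38.49/49.84) + (0.0439+0.2428²/2)·1.2211) / 0.268302 = (-0.258419 + 0.089599) / 0.268302 = -0.629216
d₂ = d₁ − σ√T = -0.629216 − 0.268302 = -0.897518
e^{−rT} = e^{−0.0439·1.2211} = 0.947805
N(−d₁) = 0.735396,  N(−d₂) = 0.815279
Put price V = K·e^{−rT}·N(−d₂) − S·N(−d₁) = 38.512637 − 28.305399 = 10.207238
Δ = −N(−d₁) = -0.735396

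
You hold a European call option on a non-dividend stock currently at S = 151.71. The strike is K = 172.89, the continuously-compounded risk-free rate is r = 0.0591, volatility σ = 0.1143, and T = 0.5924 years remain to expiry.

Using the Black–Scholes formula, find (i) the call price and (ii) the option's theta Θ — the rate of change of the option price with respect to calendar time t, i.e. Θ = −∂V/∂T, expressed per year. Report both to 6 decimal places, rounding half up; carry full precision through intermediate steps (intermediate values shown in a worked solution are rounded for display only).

σ√T = 0.1143·√0.5924 = 0.087974
d₁ = (ln(S/K) + (r+σ²/2)T) / (σ√T) = (ln(151.71/172.89) + (0.0591+0.1143²/2)·0.5924) / 0.087974 = (-0.130685 + 0.038881) / 0.087974 = -1.043539
d₂ = d₁ − σ√T = -1.043539 − 0.087974 = -1.131513
e^{−rT} = e^{−0.0591·0.5924} = 0.965595
N(d₁) = 0.148349,  N(d₂) = 0.128920
Call price V = S·N(d₁) − K·e^{−rT}·N(d₂) = 22.506069 − 21.522053 = 0.984016
φ(d₁) = (1/√(2π))·e^{−d₁²/2} = 0.231442
Θ = −S·φ(d₁)·σ/(2√T) − r·K·e^{−rT}·N(d₂) = −2.607145 − 1.271953 = -3.879098

price = 0.984016
Θ = -3.879098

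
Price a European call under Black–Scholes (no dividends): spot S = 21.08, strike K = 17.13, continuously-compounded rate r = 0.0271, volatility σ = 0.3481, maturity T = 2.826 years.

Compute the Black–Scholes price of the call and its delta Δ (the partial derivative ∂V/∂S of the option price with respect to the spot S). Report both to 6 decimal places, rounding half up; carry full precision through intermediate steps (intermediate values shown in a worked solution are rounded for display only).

σ√T = 0.3481·√2.826 = 0.585181
d₁ = (ln(S/K) + (r+σ²/2)T) / (σ√T) = (ln(21.08/17.13) + (0.0271+0.3481²/2)·2.826) / 0.585181 = (0.207493 + 0.247803) / 0.585181 = 0.778044
d₂ = d₁ − σ√T = 0.778044 − 0.585181 = 0.192863
e^{−rT} = e^{−0.0271·2.826} = 0.926275
N(d₁) = 0.781728,  N(d₂) = 0.576467
Call price V = S·N(d₁) − K·e^{−rT}·N(d₂) = 16.478835 − 9.146847 = 7.331987
Δ = N(d₁) = 0.781728

price = 7.331987
Δ = 0.781728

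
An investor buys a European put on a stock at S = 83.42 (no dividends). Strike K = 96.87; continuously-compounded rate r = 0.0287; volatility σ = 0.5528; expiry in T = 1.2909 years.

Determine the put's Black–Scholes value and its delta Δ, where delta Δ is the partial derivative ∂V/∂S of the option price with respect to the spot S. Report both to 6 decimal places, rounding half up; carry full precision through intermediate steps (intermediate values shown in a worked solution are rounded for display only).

price = 27.087090
Δ = -0.446295

σ√T = 0.5528·√1.2909 = 0.628079
d₁ = (ln(S/K) + (r+σ²/2)T) / (σ√T) = (ln(83.42/96.87) + (0.0287+0.5528²/2)·1.2909) / 0.628079 = (-0.149482 + 0.234291) / 0.628079 = 0.135029
d₂ = d₁ − σ√T = 0.135029 − 0.628079 = -0.493050
e^{−rT} = e^{−0.0287·1.2909} = 0.963629
N(−d₁) = 0.446295,  N(−d₂) = 0.689012
Put price V = K·e^{−rT}·N(−d₂) − S·N(−d₁) = 64.316984 − 37.229894 = 27.087090
Δ = −N(−d₁) = -0.446295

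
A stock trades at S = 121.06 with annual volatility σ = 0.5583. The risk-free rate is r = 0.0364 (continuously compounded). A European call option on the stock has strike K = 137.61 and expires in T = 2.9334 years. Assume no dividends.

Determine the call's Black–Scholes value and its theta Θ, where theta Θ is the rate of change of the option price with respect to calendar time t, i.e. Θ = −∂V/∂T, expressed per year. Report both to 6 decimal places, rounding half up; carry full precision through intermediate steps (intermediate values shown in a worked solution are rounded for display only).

price = 43.664074
Θ = -8.483314

σ√T = 0.5583·√2.9334 = 0.956210
d₁ = (ln(S/K) + (r+σ²/2)T) / (σ√T) = (ln(121.06/137.61) + (0.0364+0.5583²/2)·2.9334) / 0.956210 = (-0.128137 + 0.563945) / 0.956210 = 0.455765
d₂ = d₁ − σ√T = 0.455765 − 0.956210 = -0.500445
e^{−rT} = e^{−0.0364·2.9334} = 0.898727
N(d₁) = 0.675721,  N(d₂) = 0.308381
Call price V = S·N(d₁) − K·e^{−rT}·N(d₂) = 81.802733 − 38.138660 = 43.664074
φ(d₁) = (1/√(2π))·e^{−d₁²/2} = 0.359587
Θ = −S·φ(d₁)·σ/(2√T) − r·K·e^{−rT}·N(d₂) = −7.095067 − 1.388247 = -8.483314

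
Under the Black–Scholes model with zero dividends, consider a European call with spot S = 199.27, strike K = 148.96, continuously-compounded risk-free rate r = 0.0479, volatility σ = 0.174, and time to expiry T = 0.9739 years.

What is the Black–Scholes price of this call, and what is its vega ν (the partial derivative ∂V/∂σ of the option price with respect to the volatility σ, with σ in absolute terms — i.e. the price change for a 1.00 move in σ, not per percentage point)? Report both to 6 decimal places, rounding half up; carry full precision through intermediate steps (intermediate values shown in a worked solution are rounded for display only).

σ√T = 0.174·√0.9739 = 0.171714
d₁ = (ln(S/K) + (r+σ²/2)T) / (σ√T) = (ln(199.27/148.96) + (0.0479+0.174²/2)·0.9739) / 0.171714 = (0.290983 + 0.061393) / 0.171714 = 2.052104
d₂ = d₁ − σ√T = 2.052104 − 0.171714 = 1.880390
e^{−rT} = e^{−0.0479·0.9739} = 0.954422
N(d₁) = 0.979920,  N(d₂) = 0.969973
Call price V = S·N(d₁) − K·e^{−rT}·N(d₂) = 195.268703 − 137.901610 = 57.367094
φ(d₁) = (1/√(2π))·e^{−d₁²/2} = 0.048582
ν = S·φ(d₁)·√T = 9.553746

price = 57.367094
ν = 9.553746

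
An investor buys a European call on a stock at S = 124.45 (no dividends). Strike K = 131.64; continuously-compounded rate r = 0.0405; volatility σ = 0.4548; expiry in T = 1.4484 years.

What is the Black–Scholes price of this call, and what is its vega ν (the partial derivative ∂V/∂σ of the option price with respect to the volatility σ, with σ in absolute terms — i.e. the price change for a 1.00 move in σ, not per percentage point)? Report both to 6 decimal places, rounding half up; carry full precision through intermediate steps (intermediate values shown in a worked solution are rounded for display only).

price = 26.961366
ν = 57.483002

σ√T = 0.4548·√1.4484 = 0.547349
d₁ = (ln(S/K) + (r+σ²/2)T) / (σ√T) = (ln(124.45/131.64) + (0.0405+0.4548²/2)·1.4484) / 0.547349 = (-0.056167 + 0.208456) / 0.547349 = 0.278230
d₂ = d₁ − σ√T = 0.278230 − 0.547349 = -0.269120
e^{−rT} = e^{−0.0405·1.4484} = 0.943027
N(d₁) = 0.609582,  N(d₂) = 0.393919
Call price V = S·N(d₁) − K·e^{−rT}·N(d₂) = 75.862491 − 48.901124 = 26.961366
φ(d₁) = (1/√(2π))·e^{−d₁²/2} = 0.383796
ν = S·φ(d₁)·√T = 57.483002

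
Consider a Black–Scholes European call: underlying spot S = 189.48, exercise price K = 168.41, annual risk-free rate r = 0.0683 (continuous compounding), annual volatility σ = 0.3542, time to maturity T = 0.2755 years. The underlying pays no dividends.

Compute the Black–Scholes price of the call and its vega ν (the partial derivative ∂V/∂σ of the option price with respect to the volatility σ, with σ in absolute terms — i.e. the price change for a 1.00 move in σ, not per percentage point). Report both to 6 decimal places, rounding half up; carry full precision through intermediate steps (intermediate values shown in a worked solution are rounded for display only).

σ√T = 0.3542·√0.2755 = 0.185913
d₁ = (ln(S/K) + (r+σ²/2)T) / (σ√T) = (ln(189.48/168.41) + (0.0683+0.3542²/2)·0.2755) / 0.185913 = (0.117882 + 0.036098) / 0.185913 = 0.828240
d₂ = d₁ − σ√T = 0.828240 − 0.185913 = 0.642327
e^{−rT} = e^{−0.0683·0.2755} = 0.981359
N(d₁) = 0.796233,  N(d₂) = 0.739670
Call price V = S·N(d₁) − K·e^{−rT}·N(d₂) = 150.870171 − 122.245725 = 28.624446
φ(d₁) = (1/√(2π))·e^{−d₁²/2} = 0.283107
ν = S·φ(d₁)·√T = 28.156279

price = 28.624446
ν = 28.156279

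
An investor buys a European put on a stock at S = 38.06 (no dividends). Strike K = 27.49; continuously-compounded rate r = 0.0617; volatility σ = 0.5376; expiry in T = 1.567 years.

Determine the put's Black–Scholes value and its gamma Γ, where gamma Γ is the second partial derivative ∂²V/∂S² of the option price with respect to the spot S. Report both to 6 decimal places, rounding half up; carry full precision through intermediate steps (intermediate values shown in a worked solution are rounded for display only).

σ√T = 0.5376·√1.567 = 0.672967
d₁ = (ln(S/K) + (r+σ²/2)T) / (σ√T) = (ln(38.06/27.49) + (0.0617+0.5376²/2)·1.567) / 0.672967 = (0.325342 + 0.323126) / 0.672967 = 0.963595
d₂ = d₁ − σ√T = 0.963595 − 0.672967 = 0.290628
e^{−rT} = e^{−0.0617·1.567} = 0.907843
N(−d₁) = 0.167624,  N(−d₂) = 0.385668
Put price V = K·e^{−rT}·N(−d₂) − S·N(−d₁) = 9.624959 − 6.379787 = 3.245172
φ(d₁) = (1/√(2π))·e^{−d₁²/2} = 0.250776
Γ = φ(d₁) / (S·σ·√T) = 0.009791

price = 3.245172
Γ = 0.009791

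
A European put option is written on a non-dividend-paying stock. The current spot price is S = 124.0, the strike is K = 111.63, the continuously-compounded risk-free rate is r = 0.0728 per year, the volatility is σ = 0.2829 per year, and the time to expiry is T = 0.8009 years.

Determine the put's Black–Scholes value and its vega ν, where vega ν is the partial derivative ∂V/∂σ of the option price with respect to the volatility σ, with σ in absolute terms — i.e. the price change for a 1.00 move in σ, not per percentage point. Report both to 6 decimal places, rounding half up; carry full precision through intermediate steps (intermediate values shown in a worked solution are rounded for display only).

σ√T = 0.2829·√0.8009 = 0.253176
d₁ = (ln(S/K) + (r+σ²/2)T) / (σ√T) = (ln(124.0/111.63) + (0.0728+0.2829²/2)·0.8009) / 0.253176 = (0.105092 + 0.090354) / 0.253176 = 0.771979
d₂ = d₁ − σ√T = 0.771979 − 0.253176 = 0.518803
e^{−rT} = e^{−0.0728·0.8009} = 0.943362
N(−d₁) = 0.220064,  N(−d₂) = 0.301949
Put price V = K·e^{−rT}·N(−d₂) − S·N(−d₁) = 31.797499 − 27.287884 = 4.509615
φ(d₁) = (1/√(2π))·e^{−d₁²/2} = 0.296143
ν = S·φ(d₁)·√T = 32.863349

price = 4.509615
ν = 32.863349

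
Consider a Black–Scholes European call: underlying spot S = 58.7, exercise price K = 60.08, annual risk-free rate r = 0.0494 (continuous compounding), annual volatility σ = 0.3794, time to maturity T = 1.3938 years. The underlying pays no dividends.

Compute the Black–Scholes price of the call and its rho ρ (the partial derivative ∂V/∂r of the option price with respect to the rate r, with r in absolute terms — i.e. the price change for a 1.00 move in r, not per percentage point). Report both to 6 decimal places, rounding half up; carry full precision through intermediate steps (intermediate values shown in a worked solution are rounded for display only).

σ√T = 0.3794·√1.3938 = 0.447917
d₁ = (ln(S/K) + (r+σ²/2)T) / (σ√T) = (ln(58.7/60.08) + (0.0494+0.3794²/2)·1.3938) / 0.447917 = (-0.023237 + 0.169169) / 0.447917 = 0.325800
d₂ = d₁ − σ√T = 0.325800 − 0.447917 = -0.122117
e^{−rT} = e^{−0.0494·1.3938} = 0.933463
N(d₁) = 0.627712,  N(d₂) = 0.451403
Call price V = S·N(d₁) − K·e^{−rT}·N(d₂) = 36.846699 − 25.315800 = 11.530899
ρ = K·T·e^{−rT}·N(d₂) = 35.285162

price = 11.530899
ρ = 35.285162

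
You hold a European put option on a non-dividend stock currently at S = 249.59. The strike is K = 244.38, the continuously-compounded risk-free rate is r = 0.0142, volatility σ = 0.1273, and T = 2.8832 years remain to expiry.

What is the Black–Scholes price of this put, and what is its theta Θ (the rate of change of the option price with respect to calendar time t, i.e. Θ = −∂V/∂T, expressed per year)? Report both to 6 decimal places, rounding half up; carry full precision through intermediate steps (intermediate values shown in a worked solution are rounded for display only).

σ√T = 0.1273·√2.8832 = 0.216155
d₁ = (ln(S/K) + (r+σ²/2)T) / (σ√T) = (ln(249.59/244.38) + (0.0142+0.1273²/2)·2.8832) / 0.216155 = (0.021095 + 0.064303) / 0.216155 = 0.395078
d₂ = d₁ − σ√T = 0.395078 − 0.216155 = 0.178923
e^{−rT} = e^{−0.0142·2.8832} = 0.959885
N(−d₁) = 0.346393,  N(−d₂) = 0.428999
Put price V = K·e^{−rT}·N(−d₂) − S·N(−d₁) = 100.633253 − 86.456152 = 14.177101
φ(d₁) = (1/√(2π))·e^{−d₁²/2} = 0.368991
Θ = −S·φ(d₁)·σ/(2√T) + r·K·e^{−rT}·N(−d₂) = −3.452268 + 1.428992 = -2.023276

price = 14.177101
Θ = -2.023276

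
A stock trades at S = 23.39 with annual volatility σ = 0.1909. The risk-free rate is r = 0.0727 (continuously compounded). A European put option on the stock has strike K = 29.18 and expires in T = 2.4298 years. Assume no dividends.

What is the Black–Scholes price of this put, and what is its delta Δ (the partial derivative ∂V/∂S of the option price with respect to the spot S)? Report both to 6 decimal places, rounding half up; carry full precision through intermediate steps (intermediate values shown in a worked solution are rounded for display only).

σ√T = 0.1909·√2.4298 = 0.297571
d₁ = (ln(S/K) + (r+σ²/2)T) / (σ√T) = (ln(23.39/29.18) + (0.0727+0.1909²/2)·2.4298) / 0.297571 = (-0.221175 + 0.220921) / 0.297571 = -0.000854
d₂ = d₁ − σ√T = -0.000854 − 0.297571 = -0.298425
e^{−rT} = e^{−0.0727·2.4298} = 0.838076
N(−d₁) = 0.500341,  N(−d₂) = 0.617311
Put price V = K·e^{−rT}·N(−d₂) − S·N(−d₁) = 15.096371 − 11.702969 = 3.393402
Δ = −N(−d₁) = -0.500341

price = 3.393402
Δ = -0.500341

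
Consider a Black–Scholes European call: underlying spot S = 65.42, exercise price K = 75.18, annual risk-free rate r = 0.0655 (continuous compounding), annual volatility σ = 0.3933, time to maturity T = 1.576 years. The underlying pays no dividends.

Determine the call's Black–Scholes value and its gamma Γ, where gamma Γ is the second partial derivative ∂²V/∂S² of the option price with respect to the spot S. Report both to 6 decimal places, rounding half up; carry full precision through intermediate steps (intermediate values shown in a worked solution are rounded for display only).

price = 11.829368
Γ = 0.012165

σ√T = 0.3933·√1.576 = 0.493744
d₁ = (ln(S/K) + (r+σ²/2)T) / (σ√T) = (ln(65.42/75.18) + (0.0655+0.3933²/2)·1.576) / 0.493744 = (-0.139057 + 0.225120) / 0.493744 = 0.174306
d₂ = d₁ − σ√T = 0.174306 − 0.493744 = -0.319438
e^{−rT} = e^{−0.0655·1.576} = 0.901921
N(d₁) = 0.569187,  N(d₂) = 0.374697
Call price V = S·N(d₁) − K·e^{−rT}·N(d₂) = 37.236241 − 25.406873 = 11.829368
φ(d₁) = (1/√(2π))·e^{−d₁²/2} = 0.392928
Γ = φ(d₁) / (S·σ·√T) = 0.012165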